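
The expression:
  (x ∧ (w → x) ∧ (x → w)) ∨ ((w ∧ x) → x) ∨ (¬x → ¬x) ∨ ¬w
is always true.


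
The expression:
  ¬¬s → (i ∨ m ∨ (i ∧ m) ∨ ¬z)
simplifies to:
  i ∨ m ∨ ¬s ∨ ¬z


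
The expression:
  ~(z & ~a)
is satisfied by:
  {a: True, z: False}
  {z: False, a: False}
  {z: True, a: True}


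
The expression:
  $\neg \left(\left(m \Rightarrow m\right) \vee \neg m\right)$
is never true.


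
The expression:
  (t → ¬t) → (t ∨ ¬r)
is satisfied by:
  {t: True, r: False}
  {r: False, t: False}
  {r: True, t: True}


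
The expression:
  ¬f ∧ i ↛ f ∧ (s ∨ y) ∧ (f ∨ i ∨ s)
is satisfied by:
  {i: True, y: True, s: True, f: False}
  {i: True, y: True, s: False, f: False}
  {i: True, s: True, y: False, f: False}


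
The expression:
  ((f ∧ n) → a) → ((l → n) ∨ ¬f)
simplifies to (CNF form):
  n ∨ ¬f ∨ ¬l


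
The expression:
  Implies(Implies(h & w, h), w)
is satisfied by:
  {w: True}


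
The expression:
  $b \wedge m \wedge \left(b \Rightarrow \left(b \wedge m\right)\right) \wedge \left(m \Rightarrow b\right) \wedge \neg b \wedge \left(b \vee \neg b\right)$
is never true.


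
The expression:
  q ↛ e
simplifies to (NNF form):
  q ∧ ¬e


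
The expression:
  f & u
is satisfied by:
  {u: True, f: True}


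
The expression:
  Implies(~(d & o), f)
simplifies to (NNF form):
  f | (d & o)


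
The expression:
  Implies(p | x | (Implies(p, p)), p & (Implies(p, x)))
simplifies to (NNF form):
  p & x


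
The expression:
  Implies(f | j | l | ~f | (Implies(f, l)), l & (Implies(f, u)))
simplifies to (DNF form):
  (l & u) | (l & ~f)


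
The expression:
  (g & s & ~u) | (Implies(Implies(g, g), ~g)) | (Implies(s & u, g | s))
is always true.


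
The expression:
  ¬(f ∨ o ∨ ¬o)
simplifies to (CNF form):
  False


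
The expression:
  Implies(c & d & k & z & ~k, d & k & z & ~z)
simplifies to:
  True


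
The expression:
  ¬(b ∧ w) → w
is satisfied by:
  {w: True}


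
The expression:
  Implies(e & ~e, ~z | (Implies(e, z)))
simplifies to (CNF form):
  True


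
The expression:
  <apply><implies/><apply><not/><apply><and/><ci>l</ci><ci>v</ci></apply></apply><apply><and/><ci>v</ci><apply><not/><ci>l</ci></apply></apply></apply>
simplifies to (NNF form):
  <ci>v</ci>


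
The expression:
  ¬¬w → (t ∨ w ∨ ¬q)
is always true.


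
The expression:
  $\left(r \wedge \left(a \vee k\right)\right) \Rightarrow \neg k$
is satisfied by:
  {k: False, r: False}
  {r: True, k: False}
  {k: True, r: False}


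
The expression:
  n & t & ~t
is never true.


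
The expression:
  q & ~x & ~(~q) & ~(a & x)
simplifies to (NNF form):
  q & ~x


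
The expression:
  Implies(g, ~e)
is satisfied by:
  {g: False, e: False}
  {e: True, g: False}
  {g: True, e: False}


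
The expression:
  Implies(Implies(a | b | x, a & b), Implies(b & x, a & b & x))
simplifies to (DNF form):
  True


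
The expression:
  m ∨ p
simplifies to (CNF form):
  m ∨ p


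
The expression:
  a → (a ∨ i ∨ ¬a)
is always true.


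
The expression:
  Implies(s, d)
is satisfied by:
  {d: True, s: False}
  {s: False, d: False}
  {s: True, d: True}


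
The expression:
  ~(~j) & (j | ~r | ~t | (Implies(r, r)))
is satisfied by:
  {j: True}


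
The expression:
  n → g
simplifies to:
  g ∨ ¬n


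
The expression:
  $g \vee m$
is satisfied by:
  {m: True, g: True}
  {m: True, g: False}
  {g: True, m: False}


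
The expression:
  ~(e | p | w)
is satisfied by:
  {e: False, p: False, w: False}


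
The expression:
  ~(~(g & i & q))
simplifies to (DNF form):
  g & i & q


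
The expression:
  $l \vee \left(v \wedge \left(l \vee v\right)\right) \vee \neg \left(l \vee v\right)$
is always true.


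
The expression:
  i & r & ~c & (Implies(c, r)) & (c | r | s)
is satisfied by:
  {i: True, r: True, c: False}


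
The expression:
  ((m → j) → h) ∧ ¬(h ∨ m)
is never true.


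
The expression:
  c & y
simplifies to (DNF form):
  c & y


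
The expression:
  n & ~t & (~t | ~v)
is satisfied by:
  {n: True, t: False}


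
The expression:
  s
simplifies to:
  s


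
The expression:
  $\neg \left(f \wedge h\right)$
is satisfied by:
  {h: False, f: False}
  {f: True, h: False}
  {h: True, f: False}


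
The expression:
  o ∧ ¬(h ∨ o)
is never true.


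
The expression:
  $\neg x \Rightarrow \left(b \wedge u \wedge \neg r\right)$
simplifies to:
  $x \vee \left(b \wedge u \wedge \neg r\right)$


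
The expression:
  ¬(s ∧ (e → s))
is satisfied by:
  {s: False}


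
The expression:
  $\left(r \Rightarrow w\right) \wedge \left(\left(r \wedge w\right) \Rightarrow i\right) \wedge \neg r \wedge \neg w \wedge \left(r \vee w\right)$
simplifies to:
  $\text{False}$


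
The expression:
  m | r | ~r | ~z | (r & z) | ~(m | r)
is always true.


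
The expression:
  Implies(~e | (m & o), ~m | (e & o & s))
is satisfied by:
  {e: True, s: True, o: False, m: False}
  {e: True, s: False, o: False, m: False}
  {e: True, o: True, s: True, m: False}
  {e: True, o: True, s: False, m: False}
  {s: True, e: False, o: False, m: False}
  {e: False, s: False, o: False, m: False}
  {o: True, s: True, e: False, m: False}
  {o: True, e: False, s: False, m: False}
  {e: True, m: True, s: True, o: False}
  {e: True, m: True, s: False, o: False}
  {e: True, m: True, o: True, s: True}


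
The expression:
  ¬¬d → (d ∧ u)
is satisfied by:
  {u: True, d: False}
  {d: False, u: False}
  {d: True, u: True}


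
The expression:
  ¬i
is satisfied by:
  {i: False}


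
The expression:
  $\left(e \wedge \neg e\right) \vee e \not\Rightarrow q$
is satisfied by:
  {e: True, q: False}


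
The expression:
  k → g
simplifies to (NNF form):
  g ∨ ¬k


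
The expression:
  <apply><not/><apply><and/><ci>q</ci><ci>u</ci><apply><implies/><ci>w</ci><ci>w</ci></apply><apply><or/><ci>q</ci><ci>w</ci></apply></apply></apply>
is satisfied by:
  {u: False, q: False}
  {q: True, u: False}
  {u: True, q: False}


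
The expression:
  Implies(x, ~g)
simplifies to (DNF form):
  ~g | ~x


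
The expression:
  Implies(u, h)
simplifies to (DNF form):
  h | ~u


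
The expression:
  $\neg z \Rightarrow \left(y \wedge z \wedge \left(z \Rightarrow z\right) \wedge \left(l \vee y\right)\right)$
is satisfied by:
  {z: True}


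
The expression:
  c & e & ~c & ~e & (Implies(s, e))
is never true.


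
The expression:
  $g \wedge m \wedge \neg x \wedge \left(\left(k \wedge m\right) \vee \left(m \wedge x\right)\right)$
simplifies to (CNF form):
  $g \wedge k \wedge m \wedge \neg x$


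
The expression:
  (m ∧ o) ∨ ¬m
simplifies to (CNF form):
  o ∨ ¬m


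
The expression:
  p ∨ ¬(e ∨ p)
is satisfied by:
  {p: True, e: False}
  {e: False, p: False}
  {e: True, p: True}


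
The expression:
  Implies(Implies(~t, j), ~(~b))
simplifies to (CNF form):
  (b | ~j) & (b | ~t)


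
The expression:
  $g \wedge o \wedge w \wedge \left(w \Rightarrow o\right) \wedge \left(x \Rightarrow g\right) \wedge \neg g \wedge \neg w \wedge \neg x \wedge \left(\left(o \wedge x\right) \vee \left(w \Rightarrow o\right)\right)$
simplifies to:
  $\text{False}$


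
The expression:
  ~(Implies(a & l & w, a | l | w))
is never true.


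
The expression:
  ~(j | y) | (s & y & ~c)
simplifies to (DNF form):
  (y & ~y) | (~j & ~y) | (s & y & ~c) | (s & y & ~y) | (s & ~c & ~j) | (s & ~j & ~y) | (y & ~c & ~y) | (~c & ~j & ~y)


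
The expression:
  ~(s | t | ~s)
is never true.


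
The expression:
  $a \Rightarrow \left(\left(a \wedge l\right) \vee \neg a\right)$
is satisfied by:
  {l: True, a: False}
  {a: False, l: False}
  {a: True, l: True}


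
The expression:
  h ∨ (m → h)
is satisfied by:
  {h: True, m: False}
  {m: False, h: False}
  {m: True, h: True}


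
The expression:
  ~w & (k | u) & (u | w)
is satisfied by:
  {u: True, w: False}


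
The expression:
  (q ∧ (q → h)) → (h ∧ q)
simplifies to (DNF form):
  True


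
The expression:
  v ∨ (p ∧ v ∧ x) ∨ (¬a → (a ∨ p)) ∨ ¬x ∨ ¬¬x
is always true.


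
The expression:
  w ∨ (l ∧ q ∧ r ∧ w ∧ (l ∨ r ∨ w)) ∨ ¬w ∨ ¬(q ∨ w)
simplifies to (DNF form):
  True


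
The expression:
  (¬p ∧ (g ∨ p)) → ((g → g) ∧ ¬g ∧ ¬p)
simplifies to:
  p ∨ ¬g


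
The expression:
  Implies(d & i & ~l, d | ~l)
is always true.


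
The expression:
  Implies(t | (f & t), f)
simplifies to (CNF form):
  f | ~t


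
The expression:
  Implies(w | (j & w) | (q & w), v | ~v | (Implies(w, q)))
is always true.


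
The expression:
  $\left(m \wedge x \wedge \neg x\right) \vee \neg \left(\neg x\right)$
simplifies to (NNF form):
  $x$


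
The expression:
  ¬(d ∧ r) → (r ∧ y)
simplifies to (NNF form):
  r ∧ (d ∨ y)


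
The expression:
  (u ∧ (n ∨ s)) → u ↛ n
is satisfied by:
  {u: False, n: False}
  {n: True, u: False}
  {u: True, n: False}


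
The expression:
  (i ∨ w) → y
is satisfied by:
  {y: True, i: False, w: False}
  {y: True, w: True, i: False}
  {y: True, i: True, w: False}
  {y: True, w: True, i: True}
  {w: False, i: False, y: False}


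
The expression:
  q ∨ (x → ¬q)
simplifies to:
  True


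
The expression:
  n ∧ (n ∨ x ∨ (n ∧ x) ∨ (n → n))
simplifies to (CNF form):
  n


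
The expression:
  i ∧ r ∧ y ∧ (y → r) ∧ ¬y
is never true.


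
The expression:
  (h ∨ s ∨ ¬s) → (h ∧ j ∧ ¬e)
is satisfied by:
  {h: True, j: True, e: False}


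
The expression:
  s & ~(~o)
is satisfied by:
  {s: True, o: True}


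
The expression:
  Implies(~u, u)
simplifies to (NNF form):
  u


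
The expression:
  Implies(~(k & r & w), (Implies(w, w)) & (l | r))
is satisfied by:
  {r: True, l: True}
  {r: True, l: False}
  {l: True, r: False}


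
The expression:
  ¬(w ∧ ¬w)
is always true.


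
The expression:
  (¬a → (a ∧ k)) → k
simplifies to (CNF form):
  k ∨ ¬a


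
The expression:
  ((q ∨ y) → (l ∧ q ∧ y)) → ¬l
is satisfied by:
  {y: False, l: False, q: False}
  {q: True, y: False, l: False}
  {y: True, q: False, l: False}
  {q: True, y: True, l: False}
  {l: True, q: True, y: False}
  {l: True, y: True, q: False}


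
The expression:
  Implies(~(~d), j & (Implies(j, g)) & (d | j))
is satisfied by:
  {j: True, g: True, d: False}
  {j: True, g: False, d: False}
  {g: True, j: False, d: False}
  {j: False, g: False, d: False}
  {d: True, j: True, g: True}


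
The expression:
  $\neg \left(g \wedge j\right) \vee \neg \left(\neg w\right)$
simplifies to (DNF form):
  $w \vee \neg g \vee \neg j$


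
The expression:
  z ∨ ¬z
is always true.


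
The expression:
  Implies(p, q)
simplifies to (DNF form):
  q | ~p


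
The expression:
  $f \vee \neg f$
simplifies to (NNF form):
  $\text{True}$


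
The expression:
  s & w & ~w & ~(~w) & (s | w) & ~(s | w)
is never true.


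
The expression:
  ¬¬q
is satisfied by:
  {q: True}


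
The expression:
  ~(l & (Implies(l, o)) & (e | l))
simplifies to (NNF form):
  ~l | ~o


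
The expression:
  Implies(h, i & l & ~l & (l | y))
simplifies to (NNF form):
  ~h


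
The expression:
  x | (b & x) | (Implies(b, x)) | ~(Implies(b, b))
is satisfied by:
  {x: True, b: False}
  {b: False, x: False}
  {b: True, x: True}


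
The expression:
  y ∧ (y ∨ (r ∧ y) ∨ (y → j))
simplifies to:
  y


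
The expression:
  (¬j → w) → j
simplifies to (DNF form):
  j ∨ ¬w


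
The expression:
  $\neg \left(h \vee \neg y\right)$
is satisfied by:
  {y: True, h: False}


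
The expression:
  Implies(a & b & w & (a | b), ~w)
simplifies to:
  ~a | ~b | ~w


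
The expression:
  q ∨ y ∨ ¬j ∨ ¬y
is always true.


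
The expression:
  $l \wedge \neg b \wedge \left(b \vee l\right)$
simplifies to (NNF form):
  $l \wedge \neg b$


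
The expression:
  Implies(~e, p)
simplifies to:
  e | p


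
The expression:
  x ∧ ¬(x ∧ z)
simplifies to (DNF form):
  x ∧ ¬z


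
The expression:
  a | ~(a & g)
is always true.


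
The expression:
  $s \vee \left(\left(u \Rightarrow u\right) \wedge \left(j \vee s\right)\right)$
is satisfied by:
  {s: True, j: True}
  {s: True, j: False}
  {j: True, s: False}


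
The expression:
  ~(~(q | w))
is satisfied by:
  {q: True, w: True}
  {q: True, w: False}
  {w: True, q: False}


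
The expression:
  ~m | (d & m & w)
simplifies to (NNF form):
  ~m | (d & w)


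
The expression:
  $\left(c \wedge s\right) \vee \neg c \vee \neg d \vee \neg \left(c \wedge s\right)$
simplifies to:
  $\text{True}$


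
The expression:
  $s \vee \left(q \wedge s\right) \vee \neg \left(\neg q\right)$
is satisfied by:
  {q: True, s: True}
  {q: True, s: False}
  {s: True, q: False}


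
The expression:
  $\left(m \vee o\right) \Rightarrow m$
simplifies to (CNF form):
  $m \vee \neg o$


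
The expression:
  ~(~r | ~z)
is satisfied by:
  {r: True, z: True}


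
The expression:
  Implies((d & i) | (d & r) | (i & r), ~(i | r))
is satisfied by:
  {d: False, i: False, r: False}
  {r: True, d: False, i: False}
  {i: True, d: False, r: False}
  {d: True, i: False, r: False}


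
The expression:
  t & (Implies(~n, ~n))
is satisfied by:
  {t: True}


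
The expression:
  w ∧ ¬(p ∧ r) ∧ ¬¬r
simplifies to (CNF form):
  r ∧ w ∧ ¬p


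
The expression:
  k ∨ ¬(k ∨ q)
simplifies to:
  k ∨ ¬q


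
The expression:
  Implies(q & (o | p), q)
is always true.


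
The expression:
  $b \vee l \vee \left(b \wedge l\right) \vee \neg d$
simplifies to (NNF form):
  $b \vee l \vee \neg d$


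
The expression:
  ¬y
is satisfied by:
  {y: False}


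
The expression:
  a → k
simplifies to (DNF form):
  k ∨ ¬a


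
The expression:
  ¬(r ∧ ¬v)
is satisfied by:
  {v: True, r: False}
  {r: False, v: False}
  {r: True, v: True}


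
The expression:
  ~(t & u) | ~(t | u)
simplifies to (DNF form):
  ~t | ~u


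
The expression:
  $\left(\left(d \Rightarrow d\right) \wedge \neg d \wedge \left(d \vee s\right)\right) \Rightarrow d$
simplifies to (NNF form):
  $d \vee \neg s$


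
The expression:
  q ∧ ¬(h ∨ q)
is never true.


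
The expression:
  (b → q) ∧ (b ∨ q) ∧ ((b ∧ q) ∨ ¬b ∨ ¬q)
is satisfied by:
  {q: True}


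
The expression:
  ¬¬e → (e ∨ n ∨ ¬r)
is always true.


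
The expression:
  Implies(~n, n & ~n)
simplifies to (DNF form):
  n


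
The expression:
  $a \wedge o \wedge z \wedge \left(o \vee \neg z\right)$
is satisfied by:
  {a: True, z: True, o: True}


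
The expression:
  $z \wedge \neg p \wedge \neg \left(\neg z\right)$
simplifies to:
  $z \wedge \neg p$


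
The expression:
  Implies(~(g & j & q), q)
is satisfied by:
  {q: True}


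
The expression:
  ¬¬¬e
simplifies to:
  ¬e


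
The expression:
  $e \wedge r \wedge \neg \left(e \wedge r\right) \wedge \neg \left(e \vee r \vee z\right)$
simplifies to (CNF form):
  $\text{False}$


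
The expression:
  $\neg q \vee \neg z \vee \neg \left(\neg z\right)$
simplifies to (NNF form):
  $\text{True}$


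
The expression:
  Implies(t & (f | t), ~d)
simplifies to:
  ~d | ~t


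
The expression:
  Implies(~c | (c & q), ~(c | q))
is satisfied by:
  {q: False}


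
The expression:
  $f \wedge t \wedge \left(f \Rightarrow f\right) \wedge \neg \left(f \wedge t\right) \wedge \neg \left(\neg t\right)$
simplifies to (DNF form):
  $\text{False}$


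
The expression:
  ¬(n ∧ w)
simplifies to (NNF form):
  ¬n ∨ ¬w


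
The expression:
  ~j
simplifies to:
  ~j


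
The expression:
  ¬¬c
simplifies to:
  c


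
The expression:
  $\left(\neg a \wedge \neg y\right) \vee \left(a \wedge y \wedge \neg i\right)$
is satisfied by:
  {i: False, y: False, a: False}
  {i: True, y: False, a: False}
  {a: True, y: True, i: False}


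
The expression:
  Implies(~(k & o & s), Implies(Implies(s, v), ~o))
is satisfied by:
  {k: True, s: True, v: False, o: False}
  {s: True, k: False, v: False, o: False}
  {k: True, v: True, s: True, o: False}
  {v: True, s: True, k: False, o: False}
  {k: True, s: False, v: False, o: False}
  {k: False, s: False, v: False, o: False}
  {k: True, v: True, s: False, o: False}
  {v: True, k: False, s: False, o: False}
  {o: True, k: True, s: True, v: False}
  {o: True, s: True, k: False, v: False}
  {k: True, o: True, v: True, s: True}


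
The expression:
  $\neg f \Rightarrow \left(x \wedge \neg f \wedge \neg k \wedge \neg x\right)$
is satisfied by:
  {f: True}


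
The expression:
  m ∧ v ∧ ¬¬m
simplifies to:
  m ∧ v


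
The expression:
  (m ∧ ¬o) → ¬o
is always true.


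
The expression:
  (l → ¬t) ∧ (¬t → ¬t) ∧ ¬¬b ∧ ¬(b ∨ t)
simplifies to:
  False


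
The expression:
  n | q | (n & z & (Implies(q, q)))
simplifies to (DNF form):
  n | q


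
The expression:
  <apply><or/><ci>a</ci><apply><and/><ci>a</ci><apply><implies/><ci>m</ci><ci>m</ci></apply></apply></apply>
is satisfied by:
  {a: True}


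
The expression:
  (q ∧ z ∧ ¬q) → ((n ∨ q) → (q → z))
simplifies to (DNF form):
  True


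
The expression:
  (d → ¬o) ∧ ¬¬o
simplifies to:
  o ∧ ¬d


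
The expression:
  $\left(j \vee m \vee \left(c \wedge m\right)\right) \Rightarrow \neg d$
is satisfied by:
  {j: False, d: False, m: False}
  {m: True, j: False, d: False}
  {j: True, m: False, d: False}
  {m: True, j: True, d: False}
  {d: True, m: False, j: False}


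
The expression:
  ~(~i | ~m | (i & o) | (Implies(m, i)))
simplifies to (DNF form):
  False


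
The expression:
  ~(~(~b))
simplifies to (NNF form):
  ~b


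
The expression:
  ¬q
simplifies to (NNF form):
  ¬q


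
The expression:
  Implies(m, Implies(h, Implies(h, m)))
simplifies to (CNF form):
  True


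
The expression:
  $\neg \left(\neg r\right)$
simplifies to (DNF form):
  $r$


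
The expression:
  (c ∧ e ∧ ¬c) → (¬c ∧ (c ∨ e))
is always true.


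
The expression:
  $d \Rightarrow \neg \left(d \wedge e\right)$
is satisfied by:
  {e: False, d: False}
  {d: True, e: False}
  {e: True, d: False}


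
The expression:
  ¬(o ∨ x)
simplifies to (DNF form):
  ¬o ∧ ¬x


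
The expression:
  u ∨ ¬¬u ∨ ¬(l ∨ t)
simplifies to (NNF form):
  u ∨ (¬l ∧ ¬t)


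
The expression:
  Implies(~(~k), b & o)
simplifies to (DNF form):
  ~k | (b & o)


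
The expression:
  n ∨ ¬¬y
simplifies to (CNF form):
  n ∨ y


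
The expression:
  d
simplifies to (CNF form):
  d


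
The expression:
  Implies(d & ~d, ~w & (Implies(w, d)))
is always true.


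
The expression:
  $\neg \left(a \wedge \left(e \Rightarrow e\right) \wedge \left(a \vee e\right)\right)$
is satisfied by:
  {a: False}


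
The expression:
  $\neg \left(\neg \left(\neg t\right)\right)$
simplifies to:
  $\neg t$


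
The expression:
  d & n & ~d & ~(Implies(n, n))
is never true.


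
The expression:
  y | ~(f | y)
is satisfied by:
  {y: True, f: False}
  {f: False, y: False}
  {f: True, y: True}


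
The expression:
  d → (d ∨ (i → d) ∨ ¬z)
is always true.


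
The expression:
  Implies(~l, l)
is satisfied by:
  {l: True}


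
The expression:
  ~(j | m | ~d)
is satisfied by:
  {d: True, j: False, m: False}


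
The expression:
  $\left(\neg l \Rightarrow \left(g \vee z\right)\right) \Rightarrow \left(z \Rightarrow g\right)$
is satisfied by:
  {g: True, z: False}
  {z: False, g: False}
  {z: True, g: True}


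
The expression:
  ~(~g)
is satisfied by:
  {g: True}


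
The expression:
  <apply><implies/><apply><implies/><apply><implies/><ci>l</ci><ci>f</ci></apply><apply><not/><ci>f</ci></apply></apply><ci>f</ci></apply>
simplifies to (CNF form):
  <ci>f</ci>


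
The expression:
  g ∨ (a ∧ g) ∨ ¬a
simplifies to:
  g ∨ ¬a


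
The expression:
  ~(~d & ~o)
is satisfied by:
  {d: True, o: True}
  {d: True, o: False}
  {o: True, d: False}


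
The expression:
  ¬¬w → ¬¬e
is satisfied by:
  {e: True, w: False}
  {w: False, e: False}
  {w: True, e: True}


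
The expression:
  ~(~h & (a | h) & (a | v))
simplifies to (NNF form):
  h | ~a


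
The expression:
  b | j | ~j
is always true.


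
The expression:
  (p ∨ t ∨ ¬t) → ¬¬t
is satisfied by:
  {t: True}


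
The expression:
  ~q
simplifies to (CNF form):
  ~q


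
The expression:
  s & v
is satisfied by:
  {s: True, v: True}


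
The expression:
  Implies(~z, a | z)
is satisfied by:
  {a: True, z: True}
  {a: True, z: False}
  {z: True, a: False}


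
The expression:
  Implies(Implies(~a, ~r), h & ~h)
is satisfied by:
  {r: True, a: False}


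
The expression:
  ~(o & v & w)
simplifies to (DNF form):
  ~o | ~v | ~w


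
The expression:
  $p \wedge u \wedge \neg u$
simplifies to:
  $\text{False}$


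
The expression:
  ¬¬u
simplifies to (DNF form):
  u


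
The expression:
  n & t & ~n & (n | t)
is never true.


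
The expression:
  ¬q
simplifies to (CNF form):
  ¬q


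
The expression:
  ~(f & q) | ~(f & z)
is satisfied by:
  {z: False, q: False, f: False}
  {f: True, z: False, q: False}
  {q: True, z: False, f: False}
  {f: True, q: True, z: False}
  {z: True, f: False, q: False}
  {f: True, z: True, q: False}
  {q: True, z: True, f: False}


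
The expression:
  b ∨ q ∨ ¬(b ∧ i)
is always true.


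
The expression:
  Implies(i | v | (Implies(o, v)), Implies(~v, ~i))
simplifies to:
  v | ~i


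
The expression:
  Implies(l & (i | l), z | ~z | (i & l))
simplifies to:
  True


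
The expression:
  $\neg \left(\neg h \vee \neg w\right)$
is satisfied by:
  {h: True, w: True}


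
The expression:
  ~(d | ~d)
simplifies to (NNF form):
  False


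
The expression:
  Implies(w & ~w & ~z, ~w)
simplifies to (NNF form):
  True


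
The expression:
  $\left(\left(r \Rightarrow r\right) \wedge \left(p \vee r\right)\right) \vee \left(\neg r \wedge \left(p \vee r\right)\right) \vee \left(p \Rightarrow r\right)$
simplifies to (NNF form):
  $\text{True}$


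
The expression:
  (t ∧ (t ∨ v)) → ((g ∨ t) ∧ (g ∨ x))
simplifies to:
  g ∨ x ∨ ¬t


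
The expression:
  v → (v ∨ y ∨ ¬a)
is always true.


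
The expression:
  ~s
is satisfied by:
  {s: False}


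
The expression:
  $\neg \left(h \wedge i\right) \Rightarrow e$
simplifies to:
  $e \vee \left(h \wedge i\right)$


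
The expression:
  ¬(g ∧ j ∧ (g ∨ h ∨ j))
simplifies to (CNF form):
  ¬g ∨ ¬j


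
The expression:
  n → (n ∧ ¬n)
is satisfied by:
  {n: False}


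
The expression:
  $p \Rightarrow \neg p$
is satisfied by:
  {p: False}


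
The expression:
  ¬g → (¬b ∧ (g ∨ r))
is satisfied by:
  {g: True, r: True, b: False}
  {g: True, r: False, b: False}
  {b: True, g: True, r: True}
  {b: True, g: True, r: False}
  {r: True, b: False, g: False}


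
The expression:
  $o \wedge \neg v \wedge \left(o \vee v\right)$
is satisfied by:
  {o: True, v: False}


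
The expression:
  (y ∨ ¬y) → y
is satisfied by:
  {y: True}


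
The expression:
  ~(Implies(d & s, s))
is never true.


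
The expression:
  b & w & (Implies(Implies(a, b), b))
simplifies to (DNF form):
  b & w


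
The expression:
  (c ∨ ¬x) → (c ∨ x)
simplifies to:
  c ∨ x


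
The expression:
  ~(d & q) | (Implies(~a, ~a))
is always true.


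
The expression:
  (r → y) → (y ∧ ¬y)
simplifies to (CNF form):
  r ∧ ¬y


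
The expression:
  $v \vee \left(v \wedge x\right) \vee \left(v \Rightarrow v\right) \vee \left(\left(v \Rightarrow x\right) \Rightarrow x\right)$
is always true.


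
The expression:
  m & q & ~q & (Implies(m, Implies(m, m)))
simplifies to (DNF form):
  False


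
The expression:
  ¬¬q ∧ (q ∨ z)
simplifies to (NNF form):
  q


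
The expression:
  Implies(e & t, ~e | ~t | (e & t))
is always true.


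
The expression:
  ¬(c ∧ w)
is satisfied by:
  {w: False, c: False}
  {c: True, w: False}
  {w: True, c: False}


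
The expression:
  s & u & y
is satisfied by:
  {u: True, s: True, y: True}


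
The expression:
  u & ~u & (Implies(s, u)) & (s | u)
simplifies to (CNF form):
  False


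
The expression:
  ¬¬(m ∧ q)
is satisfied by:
  {m: True, q: True}


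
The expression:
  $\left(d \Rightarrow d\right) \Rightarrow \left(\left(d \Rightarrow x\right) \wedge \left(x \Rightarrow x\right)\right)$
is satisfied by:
  {x: True, d: False}
  {d: False, x: False}
  {d: True, x: True}


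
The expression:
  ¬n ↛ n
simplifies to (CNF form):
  True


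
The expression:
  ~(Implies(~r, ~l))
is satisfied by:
  {l: True, r: False}


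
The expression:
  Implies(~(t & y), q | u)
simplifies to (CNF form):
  (q | t | u) & (q | u | y)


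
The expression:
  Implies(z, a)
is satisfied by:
  {a: True, z: False}
  {z: False, a: False}
  {z: True, a: True}


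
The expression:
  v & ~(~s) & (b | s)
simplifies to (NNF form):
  s & v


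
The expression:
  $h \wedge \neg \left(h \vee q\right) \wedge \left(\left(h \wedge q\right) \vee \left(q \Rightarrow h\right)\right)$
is never true.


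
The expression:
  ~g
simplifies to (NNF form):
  ~g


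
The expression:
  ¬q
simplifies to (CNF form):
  ¬q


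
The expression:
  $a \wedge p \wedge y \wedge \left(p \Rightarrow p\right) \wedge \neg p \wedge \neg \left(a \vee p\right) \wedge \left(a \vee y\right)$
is never true.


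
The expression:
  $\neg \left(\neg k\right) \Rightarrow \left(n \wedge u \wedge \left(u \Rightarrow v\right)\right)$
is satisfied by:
  {n: True, v: True, u: True, k: False}
  {n: True, v: True, u: False, k: False}
  {n: True, u: True, v: False, k: False}
  {n: True, u: False, v: False, k: False}
  {v: True, u: True, n: False, k: False}
  {v: True, n: False, u: False, k: False}
  {v: False, u: True, n: False, k: False}
  {v: False, n: False, u: False, k: False}
  {n: True, k: True, v: True, u: True}


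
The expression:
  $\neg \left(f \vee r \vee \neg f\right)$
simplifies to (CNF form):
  $\text{False}$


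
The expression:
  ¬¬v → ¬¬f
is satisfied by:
  {f: True, v: False}
  {v: False, f: False}
  {v: True, f: True}


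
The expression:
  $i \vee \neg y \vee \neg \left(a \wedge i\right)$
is always true.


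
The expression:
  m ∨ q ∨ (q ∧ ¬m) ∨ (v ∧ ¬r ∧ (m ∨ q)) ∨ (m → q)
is always true.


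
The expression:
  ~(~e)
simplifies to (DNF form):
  e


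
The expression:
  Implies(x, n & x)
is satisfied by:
  {n: True, x: False}
  {x: False, n: False}
  {x: True, n: True}


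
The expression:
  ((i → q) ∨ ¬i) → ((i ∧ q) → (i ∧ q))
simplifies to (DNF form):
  True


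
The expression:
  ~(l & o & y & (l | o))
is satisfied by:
  {l: False, o: False, y: False}
  {y: True, l: False, o: False}
  {o: True, l: False, y: False}
  {y: True, o: True, l: False}
  {l: True, y: False, o: False}
  {y: True, l: True, o: False}
  {o: True, l: True, y: False}


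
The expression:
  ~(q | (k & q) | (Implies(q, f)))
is never true.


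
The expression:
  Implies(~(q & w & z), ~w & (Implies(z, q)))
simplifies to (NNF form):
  (q & z) | (~w & ~z)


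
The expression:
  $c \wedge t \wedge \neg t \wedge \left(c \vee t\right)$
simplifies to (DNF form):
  $\text{False}$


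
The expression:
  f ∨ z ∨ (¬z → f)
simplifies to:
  f ∨ z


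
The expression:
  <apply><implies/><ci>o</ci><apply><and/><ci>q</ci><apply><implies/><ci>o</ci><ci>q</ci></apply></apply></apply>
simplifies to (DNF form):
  <apply><or/><ci>q</ci><apply><not/><ci>o</ci></apply></apply>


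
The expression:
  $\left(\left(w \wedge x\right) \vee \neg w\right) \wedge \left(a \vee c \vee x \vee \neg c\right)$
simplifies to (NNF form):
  $x \vee \neg w$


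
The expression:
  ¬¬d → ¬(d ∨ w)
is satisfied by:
  {d: False}


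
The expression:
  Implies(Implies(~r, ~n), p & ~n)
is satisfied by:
  {p: True, r: False, n: False}
  {n: True, p: True, r: False}
  {n: True, r: False, p: False}
  {p: True, r: True, n: False}


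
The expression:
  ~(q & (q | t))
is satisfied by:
  {q: False}


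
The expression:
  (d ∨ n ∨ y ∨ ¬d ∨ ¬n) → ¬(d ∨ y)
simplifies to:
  ¬d ∧ ¬y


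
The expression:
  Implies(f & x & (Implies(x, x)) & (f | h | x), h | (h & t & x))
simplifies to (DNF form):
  h | ~f | ~x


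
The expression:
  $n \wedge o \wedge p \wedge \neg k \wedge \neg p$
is never true.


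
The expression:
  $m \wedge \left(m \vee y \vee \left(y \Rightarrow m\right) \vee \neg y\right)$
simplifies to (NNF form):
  $m$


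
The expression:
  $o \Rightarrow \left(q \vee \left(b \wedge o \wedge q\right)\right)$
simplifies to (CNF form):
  $q \vee \neg o$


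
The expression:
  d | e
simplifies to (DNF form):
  d | e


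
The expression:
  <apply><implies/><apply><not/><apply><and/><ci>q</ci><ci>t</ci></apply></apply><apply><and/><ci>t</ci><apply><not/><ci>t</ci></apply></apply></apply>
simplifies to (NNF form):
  <apply><and/><ci>q</ci><ci>t</ci></apply>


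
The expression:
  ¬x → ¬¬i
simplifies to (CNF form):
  i ∨ x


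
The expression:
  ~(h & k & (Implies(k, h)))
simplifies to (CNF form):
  ~h | ~k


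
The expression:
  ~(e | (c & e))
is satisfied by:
  {e: False}


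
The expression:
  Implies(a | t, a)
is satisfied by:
  {a: True, t: False}
  {t: False, a: False}
  {t: True, a: True}


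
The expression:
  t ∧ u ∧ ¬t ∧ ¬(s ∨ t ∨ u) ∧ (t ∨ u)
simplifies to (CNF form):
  False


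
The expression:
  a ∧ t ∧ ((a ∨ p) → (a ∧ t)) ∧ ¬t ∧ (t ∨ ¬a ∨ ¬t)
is never true.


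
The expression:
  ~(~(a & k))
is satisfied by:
  {a: True, k: True}


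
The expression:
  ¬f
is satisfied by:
  {f: False}


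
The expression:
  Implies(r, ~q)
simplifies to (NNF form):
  ~q | ~r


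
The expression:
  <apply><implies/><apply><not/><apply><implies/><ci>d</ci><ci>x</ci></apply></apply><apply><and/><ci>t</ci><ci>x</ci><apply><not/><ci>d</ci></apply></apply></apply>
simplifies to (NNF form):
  <apply><or/><ci>x</ci><apply><not/><ci>d</ci></apply></apply>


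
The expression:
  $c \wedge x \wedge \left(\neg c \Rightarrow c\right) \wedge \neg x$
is never true.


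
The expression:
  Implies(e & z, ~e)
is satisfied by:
  {e: False, z: False}
  {z: True, e: False}
  {e: True, z: False}


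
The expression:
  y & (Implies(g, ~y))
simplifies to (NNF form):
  y & ~g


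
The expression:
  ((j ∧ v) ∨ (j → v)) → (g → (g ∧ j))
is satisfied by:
  {j: True, g: False}
  {g: False, j: False}
  {g: True, j: True}


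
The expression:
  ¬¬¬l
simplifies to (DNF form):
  ¬l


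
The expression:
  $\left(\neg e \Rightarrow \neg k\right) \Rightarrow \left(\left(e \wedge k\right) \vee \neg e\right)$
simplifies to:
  $k \vee \neg e$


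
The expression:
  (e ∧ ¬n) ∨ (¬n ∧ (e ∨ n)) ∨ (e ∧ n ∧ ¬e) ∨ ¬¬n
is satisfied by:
  {n: True, e: True}
  {n: True, e: False}
  {e: True, n: False}


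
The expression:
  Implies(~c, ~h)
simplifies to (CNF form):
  c | ~h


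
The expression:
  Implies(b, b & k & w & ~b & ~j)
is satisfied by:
  {b: False}


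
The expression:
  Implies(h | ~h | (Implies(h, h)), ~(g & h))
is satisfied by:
  {h: False, g: False}
  {g: True, h: False}
  {h: True, g: False}


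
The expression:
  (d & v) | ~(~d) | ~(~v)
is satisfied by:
  {d: True, v: True}
  {d: True, v: False}
  {v: True, d: False}


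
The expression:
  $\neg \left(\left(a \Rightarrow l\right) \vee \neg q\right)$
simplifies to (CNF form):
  $a \wedge q \wedge \neg l$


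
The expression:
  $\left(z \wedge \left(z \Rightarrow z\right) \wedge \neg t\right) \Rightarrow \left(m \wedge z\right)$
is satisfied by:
  {t: True, m: True, z: False}
  {t: True, m: False, z: False}
  {m: True, t: False, z: False}
  {t: False, m: False, z: False}
  {z: True, t: True, m: True}
  {z: True, t: True, m: False}
  {z: True, m: True, t: False}


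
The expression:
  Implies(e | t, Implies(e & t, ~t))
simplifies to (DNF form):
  ~e | ~t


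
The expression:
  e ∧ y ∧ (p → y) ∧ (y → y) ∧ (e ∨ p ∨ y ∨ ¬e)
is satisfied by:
  {e: True, y: True}


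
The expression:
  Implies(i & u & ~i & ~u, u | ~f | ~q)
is always true.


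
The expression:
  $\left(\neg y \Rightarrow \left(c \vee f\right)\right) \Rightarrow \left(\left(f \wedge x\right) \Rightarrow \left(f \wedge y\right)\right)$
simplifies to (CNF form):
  $y \vee \neg f \vee \neg x$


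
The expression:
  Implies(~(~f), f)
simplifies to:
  True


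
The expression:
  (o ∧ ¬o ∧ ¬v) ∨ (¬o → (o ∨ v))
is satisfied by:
  {o: True, v: True}
  {o: True, v: False}
  {v: True, o: False}


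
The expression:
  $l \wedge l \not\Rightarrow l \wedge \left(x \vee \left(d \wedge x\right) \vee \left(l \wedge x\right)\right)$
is never true.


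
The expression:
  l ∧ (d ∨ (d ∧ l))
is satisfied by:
  {d: True, l: True}


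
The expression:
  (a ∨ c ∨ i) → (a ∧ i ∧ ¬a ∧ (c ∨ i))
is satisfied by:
  {i: False, a: False, c: False}


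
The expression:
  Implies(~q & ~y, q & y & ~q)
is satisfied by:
  {y: True, q: True}
  {y: True, q: False}
  {q: True, y: False}


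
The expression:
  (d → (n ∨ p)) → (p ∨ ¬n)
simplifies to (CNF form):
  p ∨ ¬n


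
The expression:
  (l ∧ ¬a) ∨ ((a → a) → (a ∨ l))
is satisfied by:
  {a: True, l: True}
  {a: True, l: False}
  {l: True, a: False}


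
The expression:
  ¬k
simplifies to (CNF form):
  ¬k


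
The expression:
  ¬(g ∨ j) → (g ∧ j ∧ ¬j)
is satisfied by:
  {g: True, j: True}
  {g: True, j: False}
  {j: True, g: False}


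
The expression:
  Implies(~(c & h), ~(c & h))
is always true.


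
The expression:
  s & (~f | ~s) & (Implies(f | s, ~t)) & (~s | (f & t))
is never true.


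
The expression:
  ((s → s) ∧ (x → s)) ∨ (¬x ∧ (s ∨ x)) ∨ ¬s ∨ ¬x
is always true.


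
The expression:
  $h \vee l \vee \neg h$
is always true.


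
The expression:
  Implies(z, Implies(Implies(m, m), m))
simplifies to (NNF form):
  m | ~z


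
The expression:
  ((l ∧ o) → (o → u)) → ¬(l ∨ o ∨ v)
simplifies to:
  (l ∨ ¬o) ∧ (l ∨ ¬v) ∧ (o ∨ ¬l) ∧ (¬o ∨ ¬u)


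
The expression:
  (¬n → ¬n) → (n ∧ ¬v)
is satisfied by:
  {n: True, v: False}


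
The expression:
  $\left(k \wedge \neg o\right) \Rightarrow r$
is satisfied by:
  {r: True, o: True, k: False}
  {r: True, k: False, o: False}
  {o: True, k: False, r: False}
  {o: False, k: False, r: False}
  {r: True, o: True, k: True}
  {r: True, k: True, o: False}
  {o: True, k: True, r: False}


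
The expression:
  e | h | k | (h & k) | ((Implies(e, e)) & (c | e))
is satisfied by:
  {k: True, c: True, h: True, e: True}
  {k: True, c: True, h: True, e: False}
  {k: True, c: True, e: True, h: False}
  {k: True, c: True, e: False, h: False}
  {k: True, h: True, e: True, c: False}
  {k: True, h: True, e: False, c: False}
  {k: True, h: False, e: True, c: False}
  {k: True, h: False, e: False, c: False}
  {c: True, h: True, e: True, k: False}
  {c: True, h: True, e: False, k: False}
  {c: True, e: True, h: False, k: False}
  {c: True, e: False, h: False, k: False}
  {h: True, e: True, c: False, k: False}
  {h: True, c: False, e: False, k: False}
  {e: True, c: False, h: False, k: False}


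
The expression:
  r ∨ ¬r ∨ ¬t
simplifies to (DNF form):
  True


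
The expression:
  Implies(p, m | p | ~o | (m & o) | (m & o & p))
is always true.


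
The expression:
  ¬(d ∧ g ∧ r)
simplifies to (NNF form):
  ¬d ∨ ¬g ∨ ¬r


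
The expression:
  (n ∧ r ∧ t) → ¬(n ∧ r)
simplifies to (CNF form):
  ¬n ∨ ¬r ∨ ¬t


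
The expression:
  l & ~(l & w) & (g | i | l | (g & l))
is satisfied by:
  {l: True, w: False}


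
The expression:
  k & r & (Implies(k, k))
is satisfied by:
  {r: True, k: True}


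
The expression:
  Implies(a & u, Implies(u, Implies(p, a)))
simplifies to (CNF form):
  True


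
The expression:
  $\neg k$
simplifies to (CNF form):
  $\neg k$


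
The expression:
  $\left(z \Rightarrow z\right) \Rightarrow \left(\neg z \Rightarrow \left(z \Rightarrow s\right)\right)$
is always true.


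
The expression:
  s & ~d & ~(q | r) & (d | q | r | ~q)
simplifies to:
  s & ~d & ~q & ~r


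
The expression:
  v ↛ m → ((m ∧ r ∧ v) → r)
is always true.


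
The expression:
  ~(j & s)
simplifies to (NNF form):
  ~j | ~s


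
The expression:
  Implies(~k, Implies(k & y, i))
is always true.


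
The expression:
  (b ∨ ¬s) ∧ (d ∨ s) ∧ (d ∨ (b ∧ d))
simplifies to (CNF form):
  d ∧ (b ∨ ¬s)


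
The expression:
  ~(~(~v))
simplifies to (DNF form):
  ~v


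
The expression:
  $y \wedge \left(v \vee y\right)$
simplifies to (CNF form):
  $y$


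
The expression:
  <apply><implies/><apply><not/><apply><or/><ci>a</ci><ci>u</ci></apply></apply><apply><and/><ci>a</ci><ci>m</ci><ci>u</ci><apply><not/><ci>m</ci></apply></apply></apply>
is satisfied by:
  {a: True, u: True}
  {a: True, u: False}
  {u: True, a: False}


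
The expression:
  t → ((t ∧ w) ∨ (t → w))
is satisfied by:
  {w: True, t: False}
  {t: False, w: False}
  {t: True, w: True}


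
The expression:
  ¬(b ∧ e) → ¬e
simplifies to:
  b ∨ ¬e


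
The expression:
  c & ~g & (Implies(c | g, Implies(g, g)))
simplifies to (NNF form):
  c & ~g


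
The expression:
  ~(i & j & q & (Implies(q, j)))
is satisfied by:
  {q: False, i: False, j: False}
  {j: True, q: False, i: False}
  {i: True, q: False, j: False}
  {j: True, i: True, q: False}
  {q: True, j: False, i: False}
  {j: True, q: True, i: False}
  {i: True, q: True, j: False}


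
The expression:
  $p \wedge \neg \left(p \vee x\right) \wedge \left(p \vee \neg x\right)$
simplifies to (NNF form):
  $\text{False}$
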